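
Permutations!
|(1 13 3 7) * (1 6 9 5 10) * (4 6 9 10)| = |(1 13 3 7 9 5 4 6 10)| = 9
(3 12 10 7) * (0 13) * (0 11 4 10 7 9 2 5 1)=(0 13 11 4 10 9 2 5 1)(3 12 7)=[13, 0, 5, 12, 10, 1, 6, 3, 8, 2, 9, 4, 7, 11]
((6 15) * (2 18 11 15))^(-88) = ((2 18 11 15 6))^(-88) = (2 11 6 18 15)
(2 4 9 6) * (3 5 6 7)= (2 4 9 7 3 5 6)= [0, 1, 4, 5, 9, 6, 2, 3, 8, 7]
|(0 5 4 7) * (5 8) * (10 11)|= 10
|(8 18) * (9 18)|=|(8 9 18)|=3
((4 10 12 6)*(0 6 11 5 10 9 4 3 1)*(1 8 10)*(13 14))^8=(14)(0 1 5 11 12 10 8 3 6)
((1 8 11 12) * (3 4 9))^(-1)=((1 8 11 12)(3 4 9))^(-1)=(1 12 11 8)(3 9 4)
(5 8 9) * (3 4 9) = (3 4 9 5 8) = [0, 1, 2, 4, 9, 8, 6, 7, 3, 5]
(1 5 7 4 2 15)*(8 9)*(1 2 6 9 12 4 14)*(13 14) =[0, 5, 15, 3, 6, 7, 9, 13, 12, 8, 10, 11, 4, 14, 1, 2] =(1 5 7 13 14)(2 15)(4 6 9 8 12)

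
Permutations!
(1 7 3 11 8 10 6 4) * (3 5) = (1 7 5 3 11 8 10 6 4) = [0, 7, 2, 11, 1, 3, 4, 5, 10, 9, 6, 8]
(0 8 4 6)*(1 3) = [8, 3, 2, 1, 6, 5, 0, 7, 4] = (0 8 4 6)(1 3)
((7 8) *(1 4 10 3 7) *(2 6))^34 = (1 7 10)(3 4 8)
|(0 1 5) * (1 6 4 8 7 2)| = 8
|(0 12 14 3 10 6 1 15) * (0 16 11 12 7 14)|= 11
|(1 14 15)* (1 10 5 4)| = 6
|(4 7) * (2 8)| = 2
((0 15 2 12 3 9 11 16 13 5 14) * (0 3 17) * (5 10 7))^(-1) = (0 17 12 2 15)(3 14 5 7 10 13 16 11 9)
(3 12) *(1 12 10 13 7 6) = (1 12 3 10 13 7 6) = [0, 12, 2, 10, 4, 5, 1, 6, 8, 9, 13, 11, 3, 7]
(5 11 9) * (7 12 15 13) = [0, 1, 2, 3, 4, 11, 6, 12, 8, 5, 10, 9, 15, 7, 14, 13] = (5 11 9)(7 12 15 13)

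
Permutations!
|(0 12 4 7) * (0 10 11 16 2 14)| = 9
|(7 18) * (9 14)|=|(7 18)(9 14)|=2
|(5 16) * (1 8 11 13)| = |(1 8 11 13)(5 16)| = 4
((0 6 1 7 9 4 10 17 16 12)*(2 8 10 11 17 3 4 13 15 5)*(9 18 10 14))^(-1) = (0 12 16 17 11 4 3 10 18 7 1 6)(2 5 15 13 9 14 8) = ((0 6 1 7 18 10 3 4 11 17 16 12)(2 8 14 9 13 15 5))^(-1)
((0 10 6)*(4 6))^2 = (0 4)(6 10)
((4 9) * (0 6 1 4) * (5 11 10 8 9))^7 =(0 8 11 4 6 9 10 5 1)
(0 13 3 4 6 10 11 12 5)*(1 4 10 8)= [13, 4, 2, 10, 6, 0, 8, 7, 1, 9, 11, 12, 5, 3]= (0 13 3 10 11 12 5)(1 4 6 8)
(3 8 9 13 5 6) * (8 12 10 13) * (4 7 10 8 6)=[0, 1, 2, 12, 7, 4, 3, 10, 9, 6, 13, 11, 8, 5]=(3 12 8 9 6)(4 7 10 13 5)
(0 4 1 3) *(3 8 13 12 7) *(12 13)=[4, 8, 2, 0, 1, 5, 6, 3, 12, 9, 10, 11, 7, 13]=(13)(0 4 1 8 12 7 3)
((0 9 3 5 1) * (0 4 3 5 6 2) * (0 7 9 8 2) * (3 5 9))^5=(9)(0 6 3 7 2 8)(1 5 4)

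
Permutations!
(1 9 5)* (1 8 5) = (1 9)(5 8) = [0, 9, 2, 3, 4, 8, 6, 7, 5, 1]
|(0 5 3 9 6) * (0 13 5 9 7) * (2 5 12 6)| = |(0 9 2 5 3 7)(6 13 12)| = 6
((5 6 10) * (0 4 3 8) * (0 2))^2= (0 3 2 4 8)(5 10 6)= ((0 4 3 8 2)(5 6 10))^2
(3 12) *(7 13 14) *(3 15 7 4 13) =(3 12 15 7)(4 13 14) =[0, 1, 2, 12, 13, 5, 6, 3, 8, 9, 10, 11, 15, 14, 4, 7]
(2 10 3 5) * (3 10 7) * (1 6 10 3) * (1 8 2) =(1 6 10 3 5)(2 7 8) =[0, 6, 7, 5, 4, 1, 10, 8, 2, 9, 3]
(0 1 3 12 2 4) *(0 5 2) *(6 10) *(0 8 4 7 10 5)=(0 1 3 12 8 4)(2 7 10 6 5)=[1, 3, 7, 12, 0, 2, 5, 10, 4, 9, 6, 11, 8]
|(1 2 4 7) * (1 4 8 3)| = 4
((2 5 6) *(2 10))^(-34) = (2 6)(5 10)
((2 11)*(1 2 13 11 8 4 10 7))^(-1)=((1 2 8 4 10 7)(11 13))^(-1)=(1 7 10 4 8 2)(11 13)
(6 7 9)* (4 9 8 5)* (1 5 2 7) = (1 5 4 9 6)(2 7 8) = [0, 5, 7, 3, 9, 4, 1, 8, 2, 6]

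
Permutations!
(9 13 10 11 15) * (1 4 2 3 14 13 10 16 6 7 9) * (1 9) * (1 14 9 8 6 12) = (1 4 2 3 9 10 11 15 8 6 7 14 13 16 12) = [0, 4, 3, 9, 2, 5, 7, 14, 6, 10, 11, 15, 1, 16, 13, 8, 12]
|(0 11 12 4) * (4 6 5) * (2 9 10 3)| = |(0 11 12 6 5 4)(2 9 10 3)| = 12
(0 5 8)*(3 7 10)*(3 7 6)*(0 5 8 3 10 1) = (0 8 5 3 6 10 7 1) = [8, 0, 2, 6, 4, 3, 10, 1, 5, 9, 7]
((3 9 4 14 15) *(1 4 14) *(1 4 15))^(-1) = (1 14 9 3 15)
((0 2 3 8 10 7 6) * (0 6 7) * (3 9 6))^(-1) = (0 10 8 3 6 9 2)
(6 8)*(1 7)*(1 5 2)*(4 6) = (1 7 5 2)(4 6 8) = [0, 7, 1, 3, 6, 2, 8, 5, 4]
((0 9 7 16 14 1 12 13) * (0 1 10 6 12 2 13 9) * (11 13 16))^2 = (1 16 10 12 7 13 2 14 6 9 11)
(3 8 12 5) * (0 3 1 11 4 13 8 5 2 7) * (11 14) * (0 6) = (0 3 5 1 14 11 4 13 8 12 2 7 6) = [3, 14, 7, 5, 13, 1, 0, 6, 12, 9, 10, 4, 2, 8, 11]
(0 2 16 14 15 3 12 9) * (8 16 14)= (0 2 14 15 3 12 9)(8 16)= [2, 1, 14, 12, 4, 5, 6, 7, 16, 0, 10, 11, 9, 13, 15, 3, 8]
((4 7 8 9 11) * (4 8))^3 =((4 7)(8 9 11))^3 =(11)(4 7)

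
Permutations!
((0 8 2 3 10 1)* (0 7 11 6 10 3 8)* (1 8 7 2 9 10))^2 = (1 7 6 2 11)(8 10 9)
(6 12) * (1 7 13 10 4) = [0, 7, 2, 3, 1, 5, 12, 13, 8, 9, 4, 11, 6, 10] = (1 7 13 10 4)(6 12)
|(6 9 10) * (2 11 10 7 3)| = |(2 11 10 6 9 7 3)| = 7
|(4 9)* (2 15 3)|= |(2 15 3)(4 9)|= 6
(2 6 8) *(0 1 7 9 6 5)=[1, 7, 5, 3, 4, 0, 8, 9, 2, 6]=(0 1 7 9 6 8 2 5)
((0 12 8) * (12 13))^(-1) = ((0 13 12 8))^(-1) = (0 8 12 13)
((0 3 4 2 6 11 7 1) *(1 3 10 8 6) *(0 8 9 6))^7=(0 4 6 8 3 9 1 7 10 2 11)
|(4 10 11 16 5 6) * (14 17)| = 6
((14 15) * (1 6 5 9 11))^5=(14 15)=((1 6 5 9 11)(14 15))^5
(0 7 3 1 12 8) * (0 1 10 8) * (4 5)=(0 7 3 10 8 1 12)(4 5)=[7, 12, 2, 10, 5, 4, 6, 3, 1, 9, 8, 11, 0]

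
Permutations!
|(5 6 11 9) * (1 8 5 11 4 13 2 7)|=8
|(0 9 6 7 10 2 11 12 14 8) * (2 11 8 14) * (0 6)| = 14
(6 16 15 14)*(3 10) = [0, 1, 2, 10, 4, 5, 16, 7, 8, 9, 3, 11, 12, 13, 6, 14, 15] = (3 10)(6 16 15 14)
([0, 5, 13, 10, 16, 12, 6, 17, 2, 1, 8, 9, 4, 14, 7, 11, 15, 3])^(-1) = [0, 9, 8, 17, 12, 1, 6, 14, 10, 11, 3, 15, 5, 2, 13, 16, 4, 7]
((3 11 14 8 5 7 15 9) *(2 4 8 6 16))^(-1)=((2 4 8 5 7 15 9 3 11 14 6 16))^(-1)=(2 16 6 14 11 3 9 15 7 5 8 4)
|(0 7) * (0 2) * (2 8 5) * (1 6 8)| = 7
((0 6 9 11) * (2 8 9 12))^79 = ((0 6 12 2 8 9 11))^79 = (0 12 8 11 6 2 9)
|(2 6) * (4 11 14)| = |(2 6)(4 11 14)| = 6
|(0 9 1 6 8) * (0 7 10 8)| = |(0 9 1 6)(7 10 8)| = 12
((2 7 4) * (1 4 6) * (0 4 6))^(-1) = ((0 4 2 7)(1 6))^(-1) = (0 7 2 4)(1 6)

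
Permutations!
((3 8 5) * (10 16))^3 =(10 16)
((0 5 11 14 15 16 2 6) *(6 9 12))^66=((0 5 11 14 15 16 2 9 12 6))^66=(0 2 11 12 15)(5 9 14 6 16)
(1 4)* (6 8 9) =(1 4)(6 8 9) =[0, 4, 2, 3, 1, 5, 8, 7, 9, 6]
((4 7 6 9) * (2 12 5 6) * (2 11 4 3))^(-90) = ((2 12 5 6 9 3)(4 7 11))^(-90) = (12)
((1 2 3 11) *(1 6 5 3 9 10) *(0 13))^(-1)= (0 13)(1 10 9 2)(3 5 6 11)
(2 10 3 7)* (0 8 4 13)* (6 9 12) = (0 8 4 13)(2 10 3 7)(6 9 12) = [8, 1, 10, 7, 13, 5, 9, 2, 4, 12, 3, 11, 6, 0]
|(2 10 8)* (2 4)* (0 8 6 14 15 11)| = |(0 8 4 2 10 6 14 15 11)| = 9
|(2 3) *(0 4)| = 2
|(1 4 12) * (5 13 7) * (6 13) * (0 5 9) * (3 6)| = |(0 5 3 6 13 7 9)(1 4 12)| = 21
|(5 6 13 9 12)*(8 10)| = |(5 6 13 9 12)(8 10)| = 10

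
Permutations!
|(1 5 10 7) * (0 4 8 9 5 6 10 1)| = |(0 4 8 9 5 1 6 10 7)| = 9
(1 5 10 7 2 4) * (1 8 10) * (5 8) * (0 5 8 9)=(0 5 1 9)(2 4 8 10 7)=[5, 9, 4, 3, 8, 1, 6, 2, 10, 0, 7]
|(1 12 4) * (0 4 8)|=5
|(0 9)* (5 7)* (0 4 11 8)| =10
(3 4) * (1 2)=(1 2)(3 4)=[0, 2, 1, 4, 3]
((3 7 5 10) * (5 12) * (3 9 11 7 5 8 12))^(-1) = (3 7 11 9 10 5)(8 12)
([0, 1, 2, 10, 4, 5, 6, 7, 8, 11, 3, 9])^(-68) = [0, 1, 2, 3, 4, 5, 6, 7, 8, 9, 10, 11]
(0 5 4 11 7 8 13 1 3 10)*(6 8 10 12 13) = [5, 3, 2, 12, 11, 4, 8, 10, 6, 9, 0, 7, 13, 1] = (0 5 4 11 7 10)(1 3 12 13)(6 8)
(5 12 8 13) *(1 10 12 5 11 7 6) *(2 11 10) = [0, 2, 11, 3, 4, 5, 1, 6, 13, 9, 12, 7, 8, 10] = (1 2 11 7 6)(8 13 10 12)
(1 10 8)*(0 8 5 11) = (0 8 1 10 5 11) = [8, 10, 2, 3, 4, 11, 6, 7, 1, 9, 5, 0]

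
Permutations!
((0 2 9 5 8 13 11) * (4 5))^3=(0 4 13 2 5 11 9 8)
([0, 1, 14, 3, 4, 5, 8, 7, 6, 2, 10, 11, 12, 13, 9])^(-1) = [0, 1, 9, 3, 4, 5, 8, 7, 6, 14, 10, 11, 12, 13, 2]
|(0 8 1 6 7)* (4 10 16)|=15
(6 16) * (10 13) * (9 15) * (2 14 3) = (2 14 3)(6 16)(9 15)(10 13) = [0, 1, 14, 2, 4, 5, 16, 7, 8, 15, 13, 11, 12, 10, 3, 9, 6]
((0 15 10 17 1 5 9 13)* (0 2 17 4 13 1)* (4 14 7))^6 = (0 13 14)(2 7 15)(4 10 17)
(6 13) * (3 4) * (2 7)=(2 7)(3 4)(6 13)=[0, 1, 7, 4, 3, 5, 13, 2, 8, 9, 10, 11, 12, 6]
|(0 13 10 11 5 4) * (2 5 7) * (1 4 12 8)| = |(0 13 10 11 7 2 5 12 8 1 4)| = 11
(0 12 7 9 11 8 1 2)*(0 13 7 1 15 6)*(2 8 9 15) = (0 12 1 8 2 13 7 15 6)(9 11) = [12, 8, 13, 3, 4, 5, 0, 15, 2, 11, 10, 9, 1, 7, 14, 6]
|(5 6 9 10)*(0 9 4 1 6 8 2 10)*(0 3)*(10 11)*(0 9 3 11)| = |(0 3 9 11 10 5 8 2)(1 6 4)| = 24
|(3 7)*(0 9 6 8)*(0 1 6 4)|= 6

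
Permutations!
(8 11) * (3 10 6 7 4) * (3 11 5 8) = [0, 1, 2, 10, 11, 8, 7, 4, 5, 9, 6, 3] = (3 10 6 7 4 11)(5 8)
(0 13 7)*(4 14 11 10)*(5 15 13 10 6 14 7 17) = (0 10 4 7)(5 15 13 17)(6 14 11) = [10, 1, 2, 3, 7, 15, 14, 0, 8, 9, 4, 6, 12, 17, 11, 13, 16, 5]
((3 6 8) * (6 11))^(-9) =((3 11 6 8))^(-9) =(3 8 6 11)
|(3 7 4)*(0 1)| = 6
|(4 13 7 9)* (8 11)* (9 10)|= |(4 13 7 10 9)(8 11)|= 10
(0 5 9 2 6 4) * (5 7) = (0 7 5 9 2 6 4) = [7, 1, 6, 3, 0, 9, 4, 5, 8, 2]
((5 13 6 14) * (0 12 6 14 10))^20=((0 12 6 10)(5 13 14))^20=(5 14 13)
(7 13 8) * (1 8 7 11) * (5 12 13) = (1 8 11)(5 12 13 7) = [0, 8, 2, 3, 4, 12, 6, 5, 11, 9, 10, 1, 13, 7]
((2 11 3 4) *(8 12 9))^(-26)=((2 11 3 4)(8 12 9))^(-26)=(2 3)(4 11)(8 12 9)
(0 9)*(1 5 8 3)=[9, 5, 2, 1, 4, 8, 6, 7, 3, 0]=(0 9)(1 5 8 3)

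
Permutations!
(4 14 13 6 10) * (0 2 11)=(0 2 11)(4 14 13 6 10)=[2, 1, 11, 3, 14, 5, 10, 7, 8, 9, 4, 0, 12, 6, 13]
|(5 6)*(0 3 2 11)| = |(0 3 2 11)(5 6)| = 4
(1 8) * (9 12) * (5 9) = (1 8)(5 9 12) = [0, 8, 2, 3, 4, 9, 6, 7, 1, 12, 10, 11, 5]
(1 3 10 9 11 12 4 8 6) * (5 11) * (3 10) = (1 10 9 5 11 12 4 8 6) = [0, 10, 2, 3, 8, 11, 1, 7, 6, 5, 9, 12, 4]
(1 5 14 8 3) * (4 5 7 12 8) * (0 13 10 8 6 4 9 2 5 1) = (0 13 10 8 3)(1 7 12 6 4)(2 5 14 9) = [13, 7, 5, 0, 1, 14, 4, 12, 3, 2, 8, 11, 6, 10, 9]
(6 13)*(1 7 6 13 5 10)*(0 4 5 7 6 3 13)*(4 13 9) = (0 13)(1 6 7 3 9 4 5 10) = [13, 6, 2, 9, 5, 10, 7, 3, 8, 4, 1, 11, 12, 0]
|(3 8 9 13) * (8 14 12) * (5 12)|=|(3 14 5 12 8 9 13)|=7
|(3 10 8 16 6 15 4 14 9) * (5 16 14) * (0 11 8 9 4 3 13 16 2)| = |(0 11 8 14 4 5 2)(3 10 9 13 16 6 15)| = 7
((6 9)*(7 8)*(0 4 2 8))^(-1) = (0 7 8 2 4)(6 9)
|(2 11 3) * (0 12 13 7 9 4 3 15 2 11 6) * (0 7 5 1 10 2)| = 14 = |(0 12 13 5 1 10 2 6 7 9 4 3 11 15)|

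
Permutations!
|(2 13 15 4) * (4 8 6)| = |(2 13 15 8 6 4)| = 6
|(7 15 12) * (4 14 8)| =|(4 14 8)(7 15 12)| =3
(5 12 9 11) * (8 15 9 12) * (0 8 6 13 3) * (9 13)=(0 8 15 13 3)(5 6 9 11)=[8, 1, 2, 0, 4, 6, 9, 7, 15, 11, 10, 5, 12, 3, 14, 13]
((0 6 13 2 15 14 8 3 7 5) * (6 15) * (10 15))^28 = (0 8)(2 6 13)(3 10)(5 14)(7 15)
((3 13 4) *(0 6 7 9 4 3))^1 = (0 6 7 9 4)(3 13)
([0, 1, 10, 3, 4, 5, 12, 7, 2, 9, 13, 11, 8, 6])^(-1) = [0, 1, 8, 3, 4, 5, 13, 7, 12, 9, 2, 11, 6, 10]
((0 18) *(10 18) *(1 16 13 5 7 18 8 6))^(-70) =((0 10 8 6 1 16 13 5 7 18))^(-70) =(18)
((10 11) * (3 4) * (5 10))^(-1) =(3 4)(5 11 10)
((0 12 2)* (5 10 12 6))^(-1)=(0 2 12 10 5 6)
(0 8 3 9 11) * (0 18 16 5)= [8, 1, 2, 9, 4, 0, 6, 7, 3, 11, 10, 18, 12, 13, 14, 15, 5, 17, 16]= (0 8 3 9 11 18 16 5)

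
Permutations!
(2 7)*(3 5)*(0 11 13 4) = (0 11 13 4)(2 7)(3 5) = [11, 1, 7, 5, 0, 3, 6, 2, 8, 9, 10, 13, 12, 4]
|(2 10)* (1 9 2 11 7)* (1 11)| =4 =|(1 9 2 10)(7 11)|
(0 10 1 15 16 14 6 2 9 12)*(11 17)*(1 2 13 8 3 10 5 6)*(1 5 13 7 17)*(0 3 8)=[13, 15, 9, 10, 4, 6, 7, 17, 8, 12, 2, 1, 3, 0, 5, 16, 14, 11]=(0 13)(1 15 16 14 5 6 7 17 11)(2 9 12 3 10)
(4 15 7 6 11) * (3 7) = (3 7 6 11 4 15) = [0, 1, 2, 7, 15, 5, 11, 6, 8, 9, 10, 4, 12, 13, 14, 3]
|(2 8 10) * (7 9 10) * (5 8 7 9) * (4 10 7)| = 12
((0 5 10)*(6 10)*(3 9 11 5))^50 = ((0 3 9 11 5 6 10))^50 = (0 3 9 11 5 6 10)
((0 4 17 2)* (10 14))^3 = ((0 4 17 2)(10 14))^3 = (0 2 17 4)(10 14)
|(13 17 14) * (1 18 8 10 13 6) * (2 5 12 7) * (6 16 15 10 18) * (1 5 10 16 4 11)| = 12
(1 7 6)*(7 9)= (1 9 7 6)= [0, 9, 2, 3, 4, 5, 1, 6, 8, 7]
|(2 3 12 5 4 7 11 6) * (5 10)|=|(2 3 12 10 5 4 7 11 6)|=9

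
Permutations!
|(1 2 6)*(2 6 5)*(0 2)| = 6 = |(0 2 5)(1 6)|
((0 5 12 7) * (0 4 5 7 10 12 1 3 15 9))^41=((0 7 4 5 1 3 15 9)(10 12))^41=(0 7 4 5 1 3 15 9)(10 12)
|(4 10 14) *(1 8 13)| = |(1 8 13)(4 10 14)| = 3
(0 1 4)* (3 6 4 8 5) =(0 1 8 5 3 6 4) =[1, 8, 2, 6, 0, 3, 4, 7, 5]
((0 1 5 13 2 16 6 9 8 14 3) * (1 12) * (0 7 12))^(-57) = ((1 5 13 2 16 6 9 8 14 3 7 12))^(-57) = (1 2 9 3)(5 16 8 7)(6 14 12 13)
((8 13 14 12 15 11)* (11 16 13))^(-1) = (8 11)(12 14 13 16 15)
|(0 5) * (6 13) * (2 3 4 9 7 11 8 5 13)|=|(0 13 6 2 3 4 9 7 11 8 5)|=11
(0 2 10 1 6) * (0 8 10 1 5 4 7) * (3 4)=(0 2 1 6 8 10 5 3 4 7)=[2, 6, 1, 4, 7, 3, 8, 0, 10, 9, 5]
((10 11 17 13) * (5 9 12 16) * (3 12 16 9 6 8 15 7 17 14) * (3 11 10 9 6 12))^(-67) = ((5 12 6 8 15 7 17 13 9 16)(11 14))^(-67) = (5 8 17 16 6 7 9 12 15 13)(11 14)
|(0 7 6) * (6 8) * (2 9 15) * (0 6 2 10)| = 7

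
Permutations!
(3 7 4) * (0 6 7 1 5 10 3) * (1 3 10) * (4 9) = (10)(0 6 7 9 4)(1 5) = [6, 5, 2, 3, 0, 1, 7, 9, 8, 4, 10]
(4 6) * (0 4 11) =(0 4 6 11) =[4, 1, 2, 3, 6, 5, 11, 7, 8, 9, 10, 0]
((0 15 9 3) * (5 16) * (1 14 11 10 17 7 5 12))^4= (1 17 12 10 16 11 5 14 7)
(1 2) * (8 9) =(1 2)(8 9) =[0, 2, 1, 3, 4, 5, 6, 7, 9, 8]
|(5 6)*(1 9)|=|(1 9)(5 6)|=2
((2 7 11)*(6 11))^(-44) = ((2 7 6 11))^(-44) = (11)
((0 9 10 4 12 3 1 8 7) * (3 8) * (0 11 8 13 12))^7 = ((0 9 10 4)(1 3)(7 11 8)(12 13))^7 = (0 4 10 9)(1 3)(7 11 8)(12 13)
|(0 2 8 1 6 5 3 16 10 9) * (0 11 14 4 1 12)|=20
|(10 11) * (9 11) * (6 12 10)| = 5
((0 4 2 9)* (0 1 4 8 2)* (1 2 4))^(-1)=((0 8 4)(2 9))^(-1)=(0 4 8)(2 9)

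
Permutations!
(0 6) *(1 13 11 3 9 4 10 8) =[6, 13, 2, 9, 10, 5, 0, 7, 1, 4, 8, 3, 12, 11] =(0 6)(1 13 11 3 9 4 10 8)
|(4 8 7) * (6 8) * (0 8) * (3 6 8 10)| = |(0 10 3 6)(4 8 7)| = 12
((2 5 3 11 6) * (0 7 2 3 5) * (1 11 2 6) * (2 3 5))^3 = (0 5 7 2 6)(1 11) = ((0 7 6 5 2)(1 11))^3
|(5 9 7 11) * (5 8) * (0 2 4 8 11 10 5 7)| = |(11)(0 2 4 8 7 10 5 9)| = 8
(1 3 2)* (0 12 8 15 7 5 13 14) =[12, 3, 1, 2, 4, 13, 6, 5, 15, 9, 10, 11, 8, 14, 0, 7] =(0 12 8 15 7 5 13 14)(1 3 2)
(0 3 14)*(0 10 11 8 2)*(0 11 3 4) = [4, 1, 11, 14, 0, 5, 6, 7, 2, 9, 3, 8, 12, 13, 10] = (0 4)(2 11 8)(3 14 10)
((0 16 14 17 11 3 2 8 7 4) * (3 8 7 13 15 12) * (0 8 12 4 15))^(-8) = ((0 16 14 17 11 12 3 2 7 15 4 8 13))^(-8) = (0 12 4 14 2 13 11 15 16 3 8 17 7)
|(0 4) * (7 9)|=|(0 4)(7 9)|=2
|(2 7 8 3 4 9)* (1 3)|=7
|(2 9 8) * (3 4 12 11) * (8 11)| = |(2 9 11 3 4 12 8)| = 7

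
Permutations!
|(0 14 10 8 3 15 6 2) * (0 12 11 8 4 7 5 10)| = 28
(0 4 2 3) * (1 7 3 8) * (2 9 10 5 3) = (0 4 9 10 5 3)(1 7 2 8) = [4, 7, 8, 0, 9, 3, 6, 2, 1, 10, 5]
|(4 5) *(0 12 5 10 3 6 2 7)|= |(0 12 5 4 10 3 6 2 7)|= 9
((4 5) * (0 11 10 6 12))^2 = ((0 11 10 6 12)(4 5))^2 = (0 10 12 11 6)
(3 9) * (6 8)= (3 9)(6 8)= [0, 1, 2, 9, 4, 5, 8, 7, 6, 3]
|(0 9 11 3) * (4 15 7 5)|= 4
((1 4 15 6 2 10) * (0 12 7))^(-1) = ((0 12 7)(1 4 15 6 2 10))^(-1) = (0 7 12)(1 10 2 6 15 4)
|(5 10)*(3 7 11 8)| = 4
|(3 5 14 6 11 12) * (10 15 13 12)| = 9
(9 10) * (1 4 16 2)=(1 4 16 2)(9 10)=[0, 4, 1, 3, 16, 5, 6, 7, 8, 10, 9, 11, 12, 13, 14, 15, 2]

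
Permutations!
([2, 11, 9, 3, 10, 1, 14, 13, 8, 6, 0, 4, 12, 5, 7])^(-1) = (0 10 4 11 1 5 13 7 14 6 9 2)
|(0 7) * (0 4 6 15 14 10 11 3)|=|(0 7 4 6 15 14 10 11 3)|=9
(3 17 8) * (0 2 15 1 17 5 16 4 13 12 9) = (0 2 15 1 17 8 3 5 16 4 13 12 9) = [2, 17, 15, 5, 13, 16, 6, 7, 3, 0, 10, 11, 9, 12, 14, 1, 4, 8]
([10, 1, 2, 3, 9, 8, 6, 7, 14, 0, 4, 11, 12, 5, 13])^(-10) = (0 4)(5 14)(8 13)(9 10)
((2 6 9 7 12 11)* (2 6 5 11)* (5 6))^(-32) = (2 7 6 12 9)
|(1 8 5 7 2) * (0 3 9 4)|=20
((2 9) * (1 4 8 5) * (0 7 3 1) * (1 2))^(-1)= (0 5 8 4 1 9 2 3 7)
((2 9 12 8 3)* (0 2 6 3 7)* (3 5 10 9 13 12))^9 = ((0 2 13 12 8 7)(3 6 5 10 9))^9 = (0 12)(2 8)(3 9 10 5 6)(7 13)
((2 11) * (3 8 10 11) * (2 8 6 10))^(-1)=(2 8 11 10 6 3)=((2 3 6 10 11 8))^(-1)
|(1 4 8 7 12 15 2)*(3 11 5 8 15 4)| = 10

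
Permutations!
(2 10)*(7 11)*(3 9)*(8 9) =(2 10)(3 8 9)(7 11) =[0, 1, 10, 8, 4, 5, 6, 11, 9, 3, 2, 7]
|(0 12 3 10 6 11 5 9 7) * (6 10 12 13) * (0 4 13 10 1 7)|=10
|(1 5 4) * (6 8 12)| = |(1 5 4)(6 8 12)| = 3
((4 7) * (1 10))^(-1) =((1 10)(4 7))^(-1) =(1 10)(4 7)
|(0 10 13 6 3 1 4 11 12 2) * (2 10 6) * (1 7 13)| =30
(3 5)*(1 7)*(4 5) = (1 7)(3 4 5) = [0, 7, 2, 4, 5, 3, 6, 1]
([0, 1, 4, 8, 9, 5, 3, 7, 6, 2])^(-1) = [0, 1, 9, 6, 2, 5, 8, 7, 3, 4]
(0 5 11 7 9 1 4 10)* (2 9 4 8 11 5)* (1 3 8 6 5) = (0 2 9 3 8 11 7 4 10)(1 6 5) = [2, 6, 9, 8, 10, 1, 5, 4, 11, 3, 0, 7]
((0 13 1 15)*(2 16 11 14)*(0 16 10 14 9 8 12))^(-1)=(0 12 8 9 11 16 15 1 13)(2 14 10)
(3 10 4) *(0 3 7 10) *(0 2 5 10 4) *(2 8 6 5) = (0 3 8 6 5 10)(4 7) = [3, 1, 2, 8, 7, 10, 5, 4, 6, 9, 0]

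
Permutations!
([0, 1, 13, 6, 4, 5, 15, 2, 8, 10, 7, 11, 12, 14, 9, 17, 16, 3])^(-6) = (3 15)(6 17)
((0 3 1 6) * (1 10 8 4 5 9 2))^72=(0 10 4 9 1)(2 6 3 8 5)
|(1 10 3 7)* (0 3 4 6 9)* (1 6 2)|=|(0 3 7 6 9)(1 10 4 2)|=20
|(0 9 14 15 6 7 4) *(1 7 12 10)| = |(0 9 14 15 6 12 10 1 7 4)| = 10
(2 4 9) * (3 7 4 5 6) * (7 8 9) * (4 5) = (2 4 7 5 6 3 8 9) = [0, 1, 4, 8, 7, 6, 3, 5, 9, 2]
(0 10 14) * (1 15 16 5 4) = [10, 15, 2, 3, 1, 4, 6, 7, 8, 9, 14, 11, 12, 13, 0, 16, 5] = (0 10 14)(1 15 16 5 4)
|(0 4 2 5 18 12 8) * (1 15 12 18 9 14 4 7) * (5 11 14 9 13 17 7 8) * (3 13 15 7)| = 12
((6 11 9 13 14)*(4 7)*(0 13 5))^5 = ((0 13 14 6 11 9 5)(4 7))^5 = (0 9 6 13 5 11 14)(4 7)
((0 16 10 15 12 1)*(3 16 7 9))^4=((0 7 9 3 16 10 15 12 1))^4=(0 16 1 3 12 9 15 7 10)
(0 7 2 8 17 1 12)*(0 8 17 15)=(0 7 2 17 1 12 8 15)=[7, 12, 17, 3, 4, 5, 6, 2, 15, 9, 10, 11, 8, 13, 14, 0, 16, 1]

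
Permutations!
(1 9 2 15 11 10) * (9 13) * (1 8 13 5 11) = (1 5 11 10 8 13 9 2 15) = [0, 5, 15, 3, 4, 11, 6, 7, 13, 2, 8, 10, 12, 9, 14, 1]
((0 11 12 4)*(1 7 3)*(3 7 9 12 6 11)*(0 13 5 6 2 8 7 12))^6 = ((0 3 1 9)(2 8 7 12 4 13 5 6 11))^6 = (0 1)(2 5 12)(3 9)(4 8 6)(7 11 13)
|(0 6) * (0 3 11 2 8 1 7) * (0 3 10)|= |(0 6 10)(1 7 3 11 2 8)|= 6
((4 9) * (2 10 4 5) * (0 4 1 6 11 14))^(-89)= ((0 4 9 5 2 10 1 6 11 14))^(-89)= (0 4 9 5 2 10 1 6 11 14)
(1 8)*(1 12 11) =[0, 8, 2, 3, 4, 5, 6, 7, 12, 9, 10, 1, 11] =(1 8 12 11)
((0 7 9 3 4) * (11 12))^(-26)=((0 7 9 3 4)(11 12))^(-26)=(12)(0 4 3 9 7)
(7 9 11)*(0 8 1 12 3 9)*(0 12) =(0 8 1)(3 9 11 7 12) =[8, 0, 2, 9, 4, 5, 6, 12, 1, 11, 10, 7, 3]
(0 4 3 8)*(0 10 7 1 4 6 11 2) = [6, 4, 0, 8, 3, 5, 11, 1, 10, 9, 7, 2] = (0 6 11 2)(1 4 3 8 10 7)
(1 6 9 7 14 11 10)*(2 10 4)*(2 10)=(1 6 9 7 14 11 4 10)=[0, 6, 2, 3, 10, 5, 9, 14, 8, 7, 1, 4, 12, 13, 11]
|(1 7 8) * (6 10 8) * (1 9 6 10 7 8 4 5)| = 8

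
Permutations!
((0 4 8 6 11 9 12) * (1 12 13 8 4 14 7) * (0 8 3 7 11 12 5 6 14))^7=(1 9 12 7 11 6 3 14 5 13 8)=((1 5 6 12 8 14 11 9 13 3 7))^7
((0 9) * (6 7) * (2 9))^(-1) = ((0 2 9)(6 7))^(-1) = (0 9 2)(6 7)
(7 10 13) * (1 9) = (1 9)(7 10 13) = [0, 9, 2, 3, 4, 5, 6, 10, 8, 1, 13, 11, 12, 7]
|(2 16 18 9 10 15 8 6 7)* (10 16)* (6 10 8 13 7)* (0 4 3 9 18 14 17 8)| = 13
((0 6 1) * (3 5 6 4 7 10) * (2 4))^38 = ((0 2 4 7 10 3 5 6 1))^38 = (0 4 10 5 1 2 7 3 6)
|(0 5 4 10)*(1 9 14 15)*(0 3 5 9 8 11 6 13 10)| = 13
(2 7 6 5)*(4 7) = (2 4 7 6 5) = [0, 1, 4, 3, 7, 2, 5, 6]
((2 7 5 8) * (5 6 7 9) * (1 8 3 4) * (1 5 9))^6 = ((9)(1 8 2)(3 4 5)(6 7))^6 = (9)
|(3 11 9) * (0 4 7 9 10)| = |(0 4 7 9 3 11 10)| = 7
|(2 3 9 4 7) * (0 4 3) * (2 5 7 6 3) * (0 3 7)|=15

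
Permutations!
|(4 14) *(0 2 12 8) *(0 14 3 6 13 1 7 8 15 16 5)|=|(0 2 12 15 16 5)(1 7 8 14 4 3 6 13)|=24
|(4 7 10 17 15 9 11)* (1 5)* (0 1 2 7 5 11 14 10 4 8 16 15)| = 20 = |(0 1 11 8 16 15 9 14 10 17)(2 7 4 5)|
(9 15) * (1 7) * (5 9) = (1 7)(5 9 15) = [0, 7, 2, 3, 4, 9, 6, 1, 8, 15, 10, 11, 12, 13, 14, 5]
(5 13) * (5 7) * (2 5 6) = [0, 1, 5, 3, 4, 13, 2, 6, 8, 9, 10, 11, 12, 7] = (2 5 13 7 6)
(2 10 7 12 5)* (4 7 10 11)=(2 11 4 7 12 5)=[0, 1, 11, 3, 7, 2, 6, 12, 8, 9, 10, 4, 5]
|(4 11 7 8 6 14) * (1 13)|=6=|(1 13)(4 11 7 8 6 14)|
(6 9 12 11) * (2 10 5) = [0, 1, 10, 3, 4, 2, 9, 7, 8, 12, 5, 6, 11] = (2 10 5)(6 9 12 11)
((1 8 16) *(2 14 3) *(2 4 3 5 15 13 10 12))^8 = ((1 8 16)(2 14 5 15 13 10 12)(3 4))^8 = (1 16 8)(2 14 5 15 13 10 12)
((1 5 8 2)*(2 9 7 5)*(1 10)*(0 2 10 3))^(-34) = (10)(0 3 2)(5 9)(7 8)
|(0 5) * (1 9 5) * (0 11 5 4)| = 4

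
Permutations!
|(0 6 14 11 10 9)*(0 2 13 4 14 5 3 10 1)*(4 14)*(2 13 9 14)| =|(0 6 5 3 10 14 11 1)(2 9 13)| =24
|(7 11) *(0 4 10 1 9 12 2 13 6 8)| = 10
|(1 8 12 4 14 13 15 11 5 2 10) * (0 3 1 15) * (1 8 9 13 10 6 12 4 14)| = |(0 3 8 4 1 9 13)(2 6 12 14 10 15 11 5)| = 56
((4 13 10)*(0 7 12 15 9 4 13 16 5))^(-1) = ((0 7 12 15 9 4 16 5)(10 13))^(-1) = (0 5 16 4 9 15 12 7)(10 13)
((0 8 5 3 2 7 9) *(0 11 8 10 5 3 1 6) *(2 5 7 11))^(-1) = (0 6 1 5 3 8 11 2 9 7 10)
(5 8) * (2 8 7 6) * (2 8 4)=[0, 1, 4, 3, 2, 7, 8, 6, 5]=(2 4)(5 7 6 8)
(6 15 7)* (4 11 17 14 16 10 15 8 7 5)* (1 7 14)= [0, 7, 2, 3, 11, 4, 8, 6, 14, 9, 15, 17, 12, 13, 16, 5, 10, 1]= (1 7 6 8 14 16 10 15 5 4 11 17)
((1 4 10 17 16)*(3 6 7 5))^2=(1 10 16 4 17)(3 7)(5 6)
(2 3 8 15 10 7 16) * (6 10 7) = (2 3 8 15 7 16)(6 10) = [0, 1, 3, 8, 4, 5, 10, 16, 15, 9, 6, 11, 12, 13, 14, 7, 2]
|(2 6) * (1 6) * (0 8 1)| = 5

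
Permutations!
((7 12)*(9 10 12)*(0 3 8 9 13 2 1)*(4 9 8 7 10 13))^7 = (0 1 2 13 9 4 7 3)(10 12)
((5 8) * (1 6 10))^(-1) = ((1 6 10)(5 8))^(-1) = (1 10 6)(5 8)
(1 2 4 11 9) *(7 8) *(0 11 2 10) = [11, 10, 4, 3, 2, 5, 6, 8, 7, 1, 0, 9] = (0 11 9 1 10)(2 4)(7 8)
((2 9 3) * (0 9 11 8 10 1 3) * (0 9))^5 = (1 10 8 11 2 3)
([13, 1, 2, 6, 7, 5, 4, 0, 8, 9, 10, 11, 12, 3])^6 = [0, 1, 2, 3, 4, 5, 6, 7, 8, 9, 10, 11, 12, 13]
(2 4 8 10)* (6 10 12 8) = (2 4 6 10)(8 12) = [0, 1, 4, 3, 6, 5, 10, 7, 12, 9, 2, 11, 8]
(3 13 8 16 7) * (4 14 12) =(3 13 8 16 7)(4 14 12) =[0, 1, 2, 13, 14, 5, 6, 3, 16, 9, 10, 11, 4, 8, 12, 15, 7]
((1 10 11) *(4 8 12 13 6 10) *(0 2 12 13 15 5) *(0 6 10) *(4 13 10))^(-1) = ((0 2 12 15 5 6)(1 13 4 8 10 11))^(-1) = (0 6 5 15 12 2)(1 11 10 8 4 13)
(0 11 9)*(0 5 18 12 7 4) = (0 11 9 5 18 12 7 4) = [11, 1, 2, 3, 0, 18, 6, 4, 8, 5, 10, 9, 7, 13, 14, 15, 16, 17, 12]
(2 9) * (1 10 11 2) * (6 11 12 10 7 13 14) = (1 7 13 14 6 11 2 9)(10 12) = [0, 7, 9, 3, 4, 5, 11, 13, 8, 1, 12, 2, 10, 14, 6]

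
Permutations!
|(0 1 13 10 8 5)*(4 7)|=|(0 1 13 10 8 5)(4 7)|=6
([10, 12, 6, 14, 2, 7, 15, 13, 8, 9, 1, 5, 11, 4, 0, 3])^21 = [13, 2, 1, 5, 10, 3, 12, 14, 8, 9, 4, 15, 6, 0, 7, 11]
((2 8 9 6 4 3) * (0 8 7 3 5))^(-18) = ((0 8 9 6 4 5)(2 7 3))^(-18) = (9)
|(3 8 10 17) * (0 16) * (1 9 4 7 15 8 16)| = |(0 1 9 4 7 15 8 10 17 3 16)| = 11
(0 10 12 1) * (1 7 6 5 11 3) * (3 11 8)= (0 10 12 7 6 5 8 3 1)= [10, 0, 2, 1, 4, 8, 5, 6, 3, 9, 12, 11, 7]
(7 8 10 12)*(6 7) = (6 7 8 10 12) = [0, 1, 2, 3, 4, 5, 7, 8, 10, 9, 12, 11, 6]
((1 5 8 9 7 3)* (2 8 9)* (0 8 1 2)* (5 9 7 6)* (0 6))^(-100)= (0 9 1 2 3 7 5 6 8)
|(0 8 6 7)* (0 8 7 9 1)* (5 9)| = 7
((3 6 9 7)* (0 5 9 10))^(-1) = (0 10 6 3 7 9 5) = ((0 5 9 7 3 6 10))^(-1)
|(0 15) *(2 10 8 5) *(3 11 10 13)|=14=|(0 15)(2 13 3 11 10 8 5)|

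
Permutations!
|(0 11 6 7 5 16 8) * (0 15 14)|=|(0 11 6 7 5 16 8 15 14)|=9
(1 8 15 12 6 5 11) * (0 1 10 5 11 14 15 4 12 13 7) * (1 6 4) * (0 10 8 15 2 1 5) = (0 6 11 8 5 14 2 1 15 13 7 10)(4 12) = [6, 15, 1, 3, 12, 14, 11, 10, 5, 9, 0, 8, 4, 7, 2, 13]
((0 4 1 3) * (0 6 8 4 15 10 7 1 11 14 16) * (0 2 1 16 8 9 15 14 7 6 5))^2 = (0 8 11 16 1 5 14 4 7 2 3)(6 15)(9 10)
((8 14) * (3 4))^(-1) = (3 4)(8 14)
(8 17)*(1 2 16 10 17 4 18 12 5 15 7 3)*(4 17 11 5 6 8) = (1 2 16 10 11 5 15 7 3)(4 18 12 6 8 17) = [0, 2, 16, 1, 18, 15, 8, 3, 17, 9, 11, 5, 6, 13, 14, 7, 10, 4, 12]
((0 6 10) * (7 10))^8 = ((0 6 7 10))^8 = (10)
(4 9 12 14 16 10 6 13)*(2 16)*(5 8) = (2 16 10 6 13 4 9 12 14)(5 8) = [0, 1, 16, 3, 9, 8, 13, 7, 5, 12, 6, 11, 14, 4, 2, 15, 10]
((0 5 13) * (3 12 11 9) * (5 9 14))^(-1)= (0 13 5 14 11 12 3 9)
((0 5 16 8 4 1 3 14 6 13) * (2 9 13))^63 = (0 8 3 2)(1 6 13 16)(4 14 9 5)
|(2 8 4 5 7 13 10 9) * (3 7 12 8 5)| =|(2 5 12 8 4 3 7 13 10 9)| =10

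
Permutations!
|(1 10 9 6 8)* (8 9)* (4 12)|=|(1 10 8)(4 12)(6 9)|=6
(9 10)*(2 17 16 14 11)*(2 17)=(9 10)(11 17 16 14)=[0, 1, 2, 3, 4, 5, 6, 7, 8, 10, 9, 17, 12, 13, 11, 15, 14, 16]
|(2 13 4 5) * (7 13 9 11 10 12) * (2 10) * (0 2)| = |(0 2 9 11)(4 5 10 12 7 13)| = 12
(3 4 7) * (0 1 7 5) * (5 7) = (0 1 5)(3 4 7) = [1, 5, 2, 4, 7, 0, 6, 3]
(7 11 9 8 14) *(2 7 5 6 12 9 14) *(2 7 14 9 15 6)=(2 14 5)(6 12 15)(7 11 9 8)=[0, 1, 14, 3, 4, 2, 12, 11, 7, 8, 10, 9, 15, 13, 5, 6]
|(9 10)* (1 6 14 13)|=4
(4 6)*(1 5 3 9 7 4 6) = (1 5 3 9 7 4) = [0, 5, 2, 9, 1, 3, 6, 4, 8, 7]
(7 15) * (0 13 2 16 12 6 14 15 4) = (0 13 2 16 12 6 14 15 7 4) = [13, 1, 16, 3, 0, 5, 14, 4, 8, 9, 10, 11, 6, 2, 15, 7, 12]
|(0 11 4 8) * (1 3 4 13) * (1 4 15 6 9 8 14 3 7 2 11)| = |(0 1 7 2 11 13 4 14 3 15 6 9 8)| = 13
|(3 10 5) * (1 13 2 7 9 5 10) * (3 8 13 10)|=6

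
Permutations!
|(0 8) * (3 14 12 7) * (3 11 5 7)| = |(0 8)(3 14 12)(5 7 11)| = 6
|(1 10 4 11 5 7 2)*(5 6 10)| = |(1 5 7 2)(4 11 6 10)| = 4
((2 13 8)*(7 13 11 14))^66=((2 11 14 7 13 8))^66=(14)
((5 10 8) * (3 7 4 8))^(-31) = (3 10 5 8 4 7)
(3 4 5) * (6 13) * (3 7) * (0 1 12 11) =(0 1 12 11)(3 4 5 7)(6 13) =[1, 12, 2, 4, 5, 7, 13, 3, 8, 9, 10, 0, 11, 6]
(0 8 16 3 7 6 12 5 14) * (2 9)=(0 8 16 3 7 6 12 5 14)(2 9)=[8, 1, 9, 7, 4, 14, 12, 6, 16, 2, 10, 11, 5, 13, 0, 15, 3]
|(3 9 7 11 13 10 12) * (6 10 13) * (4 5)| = |(13)(3 9 7 11 6 10 12)(4 5)| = 14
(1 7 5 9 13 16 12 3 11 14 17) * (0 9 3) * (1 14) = (0 9 13 16 12)(1 7 5 3 11)(14 17) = [9, 7, 2, 11, 4, 3, 6, 5, 8, 13, 10, 1, 0, 16, 17, 15, 12, 14]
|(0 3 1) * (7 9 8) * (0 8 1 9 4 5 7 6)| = 6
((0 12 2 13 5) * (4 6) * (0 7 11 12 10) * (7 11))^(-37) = (0 10)(2 11 13 12 5)(4 6)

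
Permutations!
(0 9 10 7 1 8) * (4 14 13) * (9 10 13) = (0 10 7 1 8)(4 14 9 13) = [10, 8, 2, 3, 14, 5, 6, 1, 0, 13, 7, 11, 12, 4, 9]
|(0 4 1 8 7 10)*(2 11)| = 6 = |(0 4 1 8 7 10)(2 11)|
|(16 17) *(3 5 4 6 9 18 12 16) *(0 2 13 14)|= 36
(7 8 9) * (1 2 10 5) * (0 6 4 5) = (0 6 4 5 1 2 10)(7 8 9) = [6, 2, 10, 3, 5, 1, 4, 8, 9, 7, 0]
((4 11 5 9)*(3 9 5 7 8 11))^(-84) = ((3 9 4)(7 8 11))^(-84) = (11)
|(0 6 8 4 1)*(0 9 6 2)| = |(0 2)(1 9 6 8 4)| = 10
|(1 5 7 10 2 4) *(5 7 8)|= 10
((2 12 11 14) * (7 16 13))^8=((2 12 11 14)(7 16 13))^8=(7 13 16)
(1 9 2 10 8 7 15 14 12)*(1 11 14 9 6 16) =(1 6 16)(2 10 8 7 15 9)(11 14 12) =[0, 6, 10, 3, 4, 5, 16, 15, 7, 2, 8, 14, 11, 13, 12, 9, 1]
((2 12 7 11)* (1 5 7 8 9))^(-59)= ((1 5 7 11 2 12 8 9))^(-59)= (1 12 7 9 2 5 8 11)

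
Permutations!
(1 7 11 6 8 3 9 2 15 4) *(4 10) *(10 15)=[0, 7, 10, 9, 1, 5, 8, 11, 3, 2, 4, 6, 12, 13, 14, 15]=(15)(1 7 11 6 8 3 9 2 10 4)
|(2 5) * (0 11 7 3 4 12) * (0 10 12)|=10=|(0 11 7 3 4)(2 5)(10 12)|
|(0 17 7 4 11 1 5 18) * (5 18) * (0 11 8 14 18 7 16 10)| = 28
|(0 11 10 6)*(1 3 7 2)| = |(0 11 10 6)(1 3 7 2)| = 4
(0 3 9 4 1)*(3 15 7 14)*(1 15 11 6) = (0 11 6 1)(3 9 4 15 7 14) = [11, 0, 2, 9, 15, 5, 1, 14, 8, 4, 10, 6, 12, 13, 3, 7]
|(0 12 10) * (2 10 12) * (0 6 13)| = |(0 2 10 6 13)| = 5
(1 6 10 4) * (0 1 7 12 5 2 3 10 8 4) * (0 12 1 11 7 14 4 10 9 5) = (0 11 7 1 6 8 10 12)(2 3 9 5)(4 14) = [11, 6, 3, 9, 14, 2, 8, 1, 10, 5, 12, 7, 0, 13, 4]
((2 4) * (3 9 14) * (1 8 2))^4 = ((1 8 2 4)(3 9 14))^4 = (3 9 14)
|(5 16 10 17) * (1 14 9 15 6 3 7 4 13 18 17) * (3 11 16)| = 56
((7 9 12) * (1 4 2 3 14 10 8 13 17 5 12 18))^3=(1 3 8 5 9 4 14 13 12 18 2 10 17 7)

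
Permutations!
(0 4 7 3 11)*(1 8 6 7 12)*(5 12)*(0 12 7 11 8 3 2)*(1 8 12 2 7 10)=(0 4 5 10 1 3 12 8 6 11 2)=[4, 3, 0, 12, 5, 10, 11, 7, 6, 9, 1, 2, 8]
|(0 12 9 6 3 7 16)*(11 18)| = 14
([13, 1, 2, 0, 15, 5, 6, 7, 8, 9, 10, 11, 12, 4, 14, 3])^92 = (0 4 3 13 15)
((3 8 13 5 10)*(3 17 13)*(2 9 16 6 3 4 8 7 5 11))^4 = ((2 9 16 6 3 7 5 10 17 13 11)(4 8))^4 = (2 3 17 9 7 13 16 5 11 6 10)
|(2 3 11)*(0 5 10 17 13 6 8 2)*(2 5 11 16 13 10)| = 14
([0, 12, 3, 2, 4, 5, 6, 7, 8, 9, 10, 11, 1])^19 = (1 12)(2 3)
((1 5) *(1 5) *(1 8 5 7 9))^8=((1 8 5 7 9))^8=(1 7 8 9 5)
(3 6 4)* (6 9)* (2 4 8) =(2 4 3 9 6 8) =[0, 1, 4, 9, 3, 5, 8, 7, 2, 6]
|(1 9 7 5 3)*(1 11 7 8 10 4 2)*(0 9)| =28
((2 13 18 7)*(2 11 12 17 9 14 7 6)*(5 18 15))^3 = ((2 13 15 5 18 6)(7 11 12 17 9 14))^3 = (2 5)(6 15)(7 17)(9 11)(12 14)(13 18)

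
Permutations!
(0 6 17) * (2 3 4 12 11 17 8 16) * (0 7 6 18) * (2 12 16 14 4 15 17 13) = (0 18)(2 3 15 17 7 6 8 14 4 16 12 11 13) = [18, 1, 3, 15, 16, 5, 8, 6, 14, 9, 10, 13, 11, 2, 4, 17, 12, 7, 0]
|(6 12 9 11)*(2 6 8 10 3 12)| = 6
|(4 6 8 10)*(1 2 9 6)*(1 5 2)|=|(2 9 6 8 10 4 5)|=7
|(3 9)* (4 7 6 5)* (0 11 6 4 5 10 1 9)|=|(0 11 6 10 1 9 3)(4 7)|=14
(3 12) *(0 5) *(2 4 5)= (0 2 4 5)(3 12)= [2, 1, 4, 12, 5, 0, 6, 7, 8, 9, 10, 11, 3]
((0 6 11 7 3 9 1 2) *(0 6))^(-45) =((1 2 6 11 7 3 9))^(-45) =(1 7 2 3 6 9 11)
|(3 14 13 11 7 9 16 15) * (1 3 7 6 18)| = |(1 3 14 13 11 6 18)(7 9 16 15)| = 28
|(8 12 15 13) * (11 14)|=4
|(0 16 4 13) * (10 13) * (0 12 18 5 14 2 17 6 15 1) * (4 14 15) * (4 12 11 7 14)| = 16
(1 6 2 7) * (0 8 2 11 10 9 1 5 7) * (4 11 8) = [4, 6, 0, 3, 11, 7, 8, 5, 2, 1, 9, 10] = (0 4 11 10 9 1 6 8 2)(5 7)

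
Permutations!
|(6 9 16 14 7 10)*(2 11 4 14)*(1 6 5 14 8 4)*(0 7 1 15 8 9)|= 7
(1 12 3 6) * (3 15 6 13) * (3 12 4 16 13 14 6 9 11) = (1 4 16 13 12 15 9 11 3 14 6) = [0, 4, 2, 14, 16, 5, 1, 7, 8, 11, 10, 3, 15, 12, 6, 9, 13]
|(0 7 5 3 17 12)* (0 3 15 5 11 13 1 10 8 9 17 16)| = |(0 7 11 13 1 10 8 9 17 12 3 16)(5 15)| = 12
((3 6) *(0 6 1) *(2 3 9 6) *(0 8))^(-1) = (0 8 1 3 2)(6 9)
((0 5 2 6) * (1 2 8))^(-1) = ((0 5 8 1 2 6))^(-1) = (0 6 2 1 8 5)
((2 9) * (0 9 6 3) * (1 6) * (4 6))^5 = (0 6 1 9 3 4 2)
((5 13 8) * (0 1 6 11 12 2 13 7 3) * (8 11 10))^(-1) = (0 3 7 5 8 10 6 1)(2 12 11 13)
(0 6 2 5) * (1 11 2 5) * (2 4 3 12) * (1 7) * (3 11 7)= (0 6 5)(1 7)(2 3 12)(4 11)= [6, 7, 3, 12, 11, 0, 5, 1, 8, 9, 10, 4, 2]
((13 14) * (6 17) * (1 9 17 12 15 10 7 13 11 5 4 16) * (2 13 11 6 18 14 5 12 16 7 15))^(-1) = (1 16 6 14 18 17 9)(2 12 11 7 4 5 13)(10 15)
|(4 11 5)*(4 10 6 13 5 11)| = |(5 10 6 13)| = 4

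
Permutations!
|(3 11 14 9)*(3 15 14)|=6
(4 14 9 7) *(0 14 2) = (0 14 9 7 4 2) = [14, 1, 0, 3, 2, 5, 6, 4, 8, 7, 10, 11, 12, 13, 9]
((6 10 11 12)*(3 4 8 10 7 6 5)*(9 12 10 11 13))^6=(3 9 11)(4 12 10)(5 13 8)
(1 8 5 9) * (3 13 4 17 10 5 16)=(1 8 16 3 13 4 17 10 5 9)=[0, 8, 2, 13, 17, 9, 6, 7, 16, 1, 5, 11, 12, 4, 14, 15, 3, 10]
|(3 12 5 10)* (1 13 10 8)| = |(1 13 10 3 12 5 8)| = 7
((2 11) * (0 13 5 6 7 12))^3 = (0 6)(2 11)(5 12)(7 13)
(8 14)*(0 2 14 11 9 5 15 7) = (0 2 14 8 11 9 5 15 7) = [2, 1, 14, 3, 4, 15, 6, 0, 11, 5, 10, 9, 12, 13, 8, 7]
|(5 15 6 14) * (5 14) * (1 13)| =6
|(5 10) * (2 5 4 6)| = |(2 5 10 4 6)| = 5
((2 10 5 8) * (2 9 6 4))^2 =((2 10 5 8 9 6 4))^2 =(2 5 9 4 10 8 6)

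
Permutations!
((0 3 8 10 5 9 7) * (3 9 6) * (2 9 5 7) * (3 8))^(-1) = ((0 5 6 8 10 7)(2 9))^(-1) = (0 7 10 8 6 5)(2 9)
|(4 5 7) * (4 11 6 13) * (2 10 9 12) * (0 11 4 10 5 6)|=18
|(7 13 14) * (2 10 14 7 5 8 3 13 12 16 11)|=|(2 10 14 5 8 3 13 7 12 16 11)|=11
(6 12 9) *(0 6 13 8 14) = (0 6 12 9 13 8 14) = [6, 1, 2, 3, 4, 5, 12, 7, 14, 13, 10, 11, 9, 8, 0]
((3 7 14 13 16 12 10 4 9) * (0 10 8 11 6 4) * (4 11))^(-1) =(0 10)(3 9 4 8 12 16 13 14 7)(6 11)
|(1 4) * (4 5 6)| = |(1 5 6 4)| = 4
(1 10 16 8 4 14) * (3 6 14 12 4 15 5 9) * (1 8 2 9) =(1 10 16 2 9 3 6 14 8 15 5)(4 12) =[0, 10, 9, 6, 12, 1, 14, 7, 15, 3, 16, 11, 4, 13, 8, 5, 2]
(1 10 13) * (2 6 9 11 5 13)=[0, 10, 6, 3, 4, 13, 9, 7, 8, 11, 2, 5, 12, 1]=(1 10 2 6 9 11 5 13)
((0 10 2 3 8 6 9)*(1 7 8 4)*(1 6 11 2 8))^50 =((0 10 8 11 2 3 4 6 9)(1 7))^50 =(0 3 10 4 8 6 11 9 2)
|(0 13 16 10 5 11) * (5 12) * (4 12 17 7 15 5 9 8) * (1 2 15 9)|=|(0 13 16 10 17 7 9 8 4 12 1 2 15 5 11)|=15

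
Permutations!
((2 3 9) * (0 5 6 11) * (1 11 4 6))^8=(11)(2 9 3)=((0 5 1 11)(2 3 9)(4 6))^8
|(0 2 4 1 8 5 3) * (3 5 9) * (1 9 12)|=15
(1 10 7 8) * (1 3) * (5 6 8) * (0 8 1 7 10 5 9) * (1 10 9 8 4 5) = (0 4 5 6 10 9)(3 7 8) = [4, 1, 2, 7, 5, 6, 10, 8, 3, 0, 9]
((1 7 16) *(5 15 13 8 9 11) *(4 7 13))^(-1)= ((1 13 8 9 11 5 15 4 7 16))^(-1)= (1 16 7 4 15 5 11 9 8 13)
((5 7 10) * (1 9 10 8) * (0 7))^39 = (0 9 7 10 8 5 1) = ((0 7 8 1 9 10 5))^39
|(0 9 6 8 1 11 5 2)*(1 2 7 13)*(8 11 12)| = 11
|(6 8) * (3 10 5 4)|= |(3 10 5 4)(6 8)|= 4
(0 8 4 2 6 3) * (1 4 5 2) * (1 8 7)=(0 7 1 4 8 5 2 6 3)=[7, 4, 6, 0, 8, 2, 3, 1, 5]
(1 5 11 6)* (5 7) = (1 7 5 11 6) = [0, 7, 2, 3, 4, 11, 1, 5, 8, 9, 10, 6]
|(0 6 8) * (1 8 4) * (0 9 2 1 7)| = |(0 6 4 7)(1 8 9 2)| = 4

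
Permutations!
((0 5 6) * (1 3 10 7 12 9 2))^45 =(1 7 2 10 9 3 12)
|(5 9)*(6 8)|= |(5 9)(6 8)|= 2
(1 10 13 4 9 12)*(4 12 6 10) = (1 4 9 6 10 13 12) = [0, 4, 2, 3, 9, 5, 10, 7, 8, 6, 13, 11, 1, 12]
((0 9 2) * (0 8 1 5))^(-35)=(0 9 2 8 1 5)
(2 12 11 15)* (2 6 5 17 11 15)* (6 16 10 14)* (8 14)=(2 12 15 16 10 8 14 6 5 17 11)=[0, 1, 12, 3, 4, 17, 5, 7, 14, 9, 8, 2, 15, 13, 6, 16, 10, 11]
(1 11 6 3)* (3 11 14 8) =[0, 14, 2, 1, 4, 5, 11, 7, 3, 9, 10, 6, 12, 13, 8] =(1 14 8 3)(6 11)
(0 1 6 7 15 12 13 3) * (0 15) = (0 1 6 7)(3 15 12 13) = [1, 6, 2, 15, 4, 5, 7, 0, 8, 9, 10, 11, 13, 3, 14, 12]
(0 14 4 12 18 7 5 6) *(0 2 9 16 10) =(0 14 4 12 18 7 5 6 2 9 16 10) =[14, 1, 9, 3, 12, 6, 2, 5, 8, 16, 0, 11, 18, 13, 4, 15, 10, 17, 7]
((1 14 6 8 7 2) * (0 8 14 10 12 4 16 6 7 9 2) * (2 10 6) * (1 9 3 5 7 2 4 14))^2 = ((0 8 3 5 7)(1 6)(2 9 10 12 14)(4 16))^2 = (16)(0 3 7 8 5)(2 10 14 9 12)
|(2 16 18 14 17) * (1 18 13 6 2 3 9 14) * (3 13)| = 8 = |(1 18)(2 16 3 9 14 17 13 6)|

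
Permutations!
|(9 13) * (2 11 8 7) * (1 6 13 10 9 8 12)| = |(1 6 13 8 7 2 11 12)(9 10)| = 8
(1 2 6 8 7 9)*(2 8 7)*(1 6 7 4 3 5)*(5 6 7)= (1 8 2 5)(3 6 4)(7 9)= [0, 8, 5, 6, 3, 1, 4, 9, 2, 7]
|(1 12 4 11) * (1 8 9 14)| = |(1 12 4 11 8 9 14)| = 7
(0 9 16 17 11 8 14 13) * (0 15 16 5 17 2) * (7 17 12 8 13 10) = [9, 1, 0, 3, 4, 12, 6, 17, 14, 5, 7, 13, 8, 15, 10, 16, 2, 11] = (0 9 5 12 8 14 10 7 17 11 13 15 16 2)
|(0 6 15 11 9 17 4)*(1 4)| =8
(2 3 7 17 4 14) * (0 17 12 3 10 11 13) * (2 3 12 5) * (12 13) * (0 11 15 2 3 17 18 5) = [18, 1, 10, 7, 14, 3, 6, 0, 8, 9, 15, 12, 13, 11, 17, 2, 16, 4, 5] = (0 18 5 3 7)(2 10 15)(4 14 17)(11 12 13)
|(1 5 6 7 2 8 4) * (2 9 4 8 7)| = 7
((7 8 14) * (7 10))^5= ((7 8 14 10))^5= (7 8 14 10)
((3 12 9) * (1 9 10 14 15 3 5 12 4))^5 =((1 9 5 12 10 14 15 3 4))^5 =(1 14 9 15 5 3 12 4 10)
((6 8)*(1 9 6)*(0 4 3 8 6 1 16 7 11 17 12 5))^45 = ((0 4 3 8 16 7 11 17 12 5)(1 9))^45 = (0 7)(1 9)(3 17)(4 11)(5 16)(8 12)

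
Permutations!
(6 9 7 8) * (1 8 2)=(1 8 6 9 7 2)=[0, 8, 1, 3, 4, 5, 9, 2, 6, 7]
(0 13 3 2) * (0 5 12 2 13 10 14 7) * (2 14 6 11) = [10, 1, 5, 13, 4, 12, 11, 0, 8, 9, 6, 2, 14, 3, 7] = (0 10 6 11 2 5 12 14 7)(3 13)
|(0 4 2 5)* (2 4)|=3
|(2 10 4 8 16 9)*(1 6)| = |(1 6)(2 10 4 8 16 9)| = 6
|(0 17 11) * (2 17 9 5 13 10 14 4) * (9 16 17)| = 28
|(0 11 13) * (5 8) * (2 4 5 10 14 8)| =3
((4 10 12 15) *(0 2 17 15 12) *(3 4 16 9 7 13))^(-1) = (0 10 4 3 13 7 9 16 15 17 2)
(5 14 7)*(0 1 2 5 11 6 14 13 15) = [1, 2, 5, 3, 4, 13, 14, 11, 8, 9, 10, 6, 12, 15, 7, 0] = (0 1 2 5 13 15)(6 14 7 11)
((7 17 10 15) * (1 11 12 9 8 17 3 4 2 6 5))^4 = ((1 11 12 9 8 17 10 15 7 3 4 2 6 5))^4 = (1 8 7 6 12 10 4)(2 11 17 3 5 9 15)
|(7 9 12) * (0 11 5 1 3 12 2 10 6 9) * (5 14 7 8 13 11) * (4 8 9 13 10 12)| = |(0 5 1 3 4 8 10 6 13 11 14 7)(2 12 9)| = 12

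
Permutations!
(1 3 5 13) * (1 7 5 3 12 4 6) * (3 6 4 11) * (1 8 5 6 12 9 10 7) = [0, 9, 2, 12, 4, 13, 8, 6, 5, 10, 7, 3, 11, 1] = (1 9 10 7 6 8 5 13)(3 12 11)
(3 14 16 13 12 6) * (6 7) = (3 14 16 13 12 7 6) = [0, 1, 2, 14, 4, 5, 3, 6, 8, 9, 10, 11, 7, 12, 16, 15, 13]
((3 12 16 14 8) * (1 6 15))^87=(3 16 8 12 14)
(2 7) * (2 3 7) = (3 7) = [0, 1, 2, 7, 4, 5, 6, 3]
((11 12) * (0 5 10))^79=(0 5 10)(11 12)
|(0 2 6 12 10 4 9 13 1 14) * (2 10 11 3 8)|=|(0 10 4 9 13 1 14)(2 6 12 11 3 8)|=42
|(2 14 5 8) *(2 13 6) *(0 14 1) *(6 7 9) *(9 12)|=11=|(0 14 5 8 13 7 12 9 6 2 1)|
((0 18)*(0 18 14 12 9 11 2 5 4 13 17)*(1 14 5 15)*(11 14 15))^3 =(18)(0 13 5 17 4)(1 15)(2 11)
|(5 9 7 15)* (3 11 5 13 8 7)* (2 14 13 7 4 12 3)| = |(2 14 13 8 4 12 3 11 5 9)(7 15)| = 10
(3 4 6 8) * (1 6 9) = (1 6 8 3 4 9) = [0, 6, 2, 4, 9, 5, 8, 7, 3, 1]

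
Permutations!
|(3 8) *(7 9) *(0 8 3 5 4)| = 4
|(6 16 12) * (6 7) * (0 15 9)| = |(0 15 9)(6 16 12 7)| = 12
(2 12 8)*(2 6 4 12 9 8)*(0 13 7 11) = [13, 1, 9, 3, 12, 5, 4, 11, 6, 8, 10, 0, 2, 7] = (0 13 7 11)(2 9 8 6 4 12)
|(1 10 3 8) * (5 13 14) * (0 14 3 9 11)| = |(0 14 5 13 3 8 1 10 9 11)| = 10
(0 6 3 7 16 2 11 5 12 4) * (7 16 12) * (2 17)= [6, 1, 11, 16, 0, 7, 3, 12, 8, 9, 10, 5, 4, 13, 14, 15, 17, 2]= (0 6 3 16 17 2 11 5 7 12 4)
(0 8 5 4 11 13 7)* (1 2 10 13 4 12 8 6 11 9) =[6, 2, 10, 3, 9, 12, 11, 0, 5, 1, 13, 4, 8, 7] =(0 6 11 4 9 1 2 10 13 7)(5 12 8)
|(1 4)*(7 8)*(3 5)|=|(1 4)(3 5)(7 8)|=2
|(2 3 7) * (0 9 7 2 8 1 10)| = 6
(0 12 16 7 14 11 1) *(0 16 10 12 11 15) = [11, 16, 2, 3, 4, 5, 6, 14, 8, 9, 12, 1, 10, 13, 15, 0, 7] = (0 11 1 16 7 14 15)(10 12)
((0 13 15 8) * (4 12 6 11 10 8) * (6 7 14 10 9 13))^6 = (0 4)(6 12)(7 11)(8 15)(9 14)(10 13)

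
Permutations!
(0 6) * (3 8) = (0 6)(3 8) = [6, 1, 2, 8, 4, 5, 0, 7, 3]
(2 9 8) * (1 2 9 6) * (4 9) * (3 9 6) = (1 2 3 9 8 4 6) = [0, 2, 3, 9, 6, 5, 1, 7, 4, 8]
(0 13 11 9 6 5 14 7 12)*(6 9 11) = (0 13 6 5 14 7 12) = [13, 1, 2, 3, 4, 14, 5, 12, 8, 9, 10, 11, 0, 6, 7]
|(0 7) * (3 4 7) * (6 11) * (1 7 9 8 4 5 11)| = 21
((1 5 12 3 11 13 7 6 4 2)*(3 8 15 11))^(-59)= (1 7 8 2 13 12 4 11 5 6 15)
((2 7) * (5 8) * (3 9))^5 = (2 7)(3 9)(5 8)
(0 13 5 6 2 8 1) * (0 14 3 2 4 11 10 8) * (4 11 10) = (0 13 5 6 11 4 10 8 1 14 3 2) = [13, 14, 0, 2, 10, 6, 11, 7, 1, 9, 8, 4, 12, 5, 3]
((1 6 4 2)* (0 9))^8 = (9)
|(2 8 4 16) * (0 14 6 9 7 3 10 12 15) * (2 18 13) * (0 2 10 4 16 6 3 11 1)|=|(0 14 3 4 6 9 7 11 1)(2 8 16 18 13 10 12 15)|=72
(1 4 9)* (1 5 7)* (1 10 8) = (1 4 9 5 7 10 8) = [0, 4, 2, 3, 9, 7, 6, 10, 1, 5, 8]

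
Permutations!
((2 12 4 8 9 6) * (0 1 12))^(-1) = (0 2 6 9 8 4 12 1)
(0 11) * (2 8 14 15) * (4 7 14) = [11, 1, 8, 3, 7, 5, 6, 14, 4, 9, 10, 0, 12, 13, 15, 2] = (0 11)(2 8 4 7 14 15)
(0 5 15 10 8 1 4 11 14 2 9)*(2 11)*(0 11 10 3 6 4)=(0 5 15 3 6 4 2 9 11 14 10 8 1)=[5, 0, 9, 6, 2, 15, 4, 7, 1, 11, 8, 14, 12, 13, 10, 3]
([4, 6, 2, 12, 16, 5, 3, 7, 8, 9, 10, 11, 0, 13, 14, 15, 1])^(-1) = [12, 16, 2, 6, 0, 5, 1, 7, 8, 9, 10, 11, 3, 13, 14, 15, 4]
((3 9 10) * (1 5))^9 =((1 5)(3 9 10))^9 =(10)(1 5)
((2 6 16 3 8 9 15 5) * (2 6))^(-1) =(3 16 6 5 15 9 8)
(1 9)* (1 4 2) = [0, 9, 1, 3, 2, 5, 6, 7, 8, 4] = (1 9 4 2)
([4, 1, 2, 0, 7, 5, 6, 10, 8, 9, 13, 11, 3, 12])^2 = (0 7 13 3 4 10 12)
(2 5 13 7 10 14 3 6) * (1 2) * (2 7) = (1 7 10 14 3 6)(2 5 13) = [0, 7, 5, 6, 4, 13, 1, 10, 8, 9, 14, 11, 12, 2, 3]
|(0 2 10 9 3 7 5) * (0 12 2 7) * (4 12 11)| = |(0 7 5 11 4 12 2 10 9 3)| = 10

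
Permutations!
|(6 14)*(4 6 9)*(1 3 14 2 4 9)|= 3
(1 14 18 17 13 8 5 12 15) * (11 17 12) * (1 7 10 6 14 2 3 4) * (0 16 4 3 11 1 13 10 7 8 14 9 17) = (0 16 4 13 14 18 12 15 8 5 1 2 11)(6 9 17 10) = [16, 2, 11, 3, 13, 1, 9, 7, 5, 17, 6, 0, 15, 14, 18, 8, 4, 10, 12]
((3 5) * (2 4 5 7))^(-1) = (2 7 3 5 4)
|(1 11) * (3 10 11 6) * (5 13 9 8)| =20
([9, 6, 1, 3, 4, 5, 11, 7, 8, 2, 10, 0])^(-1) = [11, 2, 9, 3, 4, 5, 1, 7, 8, 0, 10, 6]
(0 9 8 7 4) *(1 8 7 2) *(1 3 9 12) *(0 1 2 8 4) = (0 12 2 3 9 7)(1 4) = [12, 4, 3, 9, 1, 5, 6, 0, 8, 7, 10, 11, 2]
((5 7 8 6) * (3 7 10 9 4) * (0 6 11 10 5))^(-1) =(0 6)(3 4 9 10 11 8 7)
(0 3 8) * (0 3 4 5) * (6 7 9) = (0 4 5)(3 8)(6 7 9) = [4, 1, 2, 8, 5, 0, 7, 9, 3, 6]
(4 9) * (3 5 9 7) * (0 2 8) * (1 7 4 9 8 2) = (9)(0 1 7 3 5 8) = [1, 7, 2, 5, 4, 8, 6, 3, 0, 9]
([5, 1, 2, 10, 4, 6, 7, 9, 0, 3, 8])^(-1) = [8, 1, 2, 9, 4, 0, 5, 6, 10, 7, 3]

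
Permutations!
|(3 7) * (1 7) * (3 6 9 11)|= |(1 7 6 9 11 3)|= 6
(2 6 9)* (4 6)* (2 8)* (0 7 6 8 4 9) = [7, 1, 9, 3, 8, 5, 0, 6, 2, 4] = (0 7 6)(2 9 4 8)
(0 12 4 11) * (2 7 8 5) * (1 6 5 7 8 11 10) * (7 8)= (0 12 4 10 1 6 5 2 7 11)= [12, 6, 7, 3, 10, 2, 5, 11, 8, 9, 1, 0, 4]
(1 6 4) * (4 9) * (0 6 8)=(0 6 9 4 1 8)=[6, 8, 2, 3, 1, 5, 9, 7, 0, 4]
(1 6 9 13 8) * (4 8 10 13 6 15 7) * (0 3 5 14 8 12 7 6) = (0 3 5 14 8 1 15 6 9)(4 12 7)(10 13) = [3, 15, 2, 5, 12, 14, 9, 4, 1, 0, 13, 11, 7, 10, 8, 6]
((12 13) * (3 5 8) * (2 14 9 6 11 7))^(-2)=((2 14 9 6 11 7)(3 5 8)(12 13))^(-2)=(2 11 9)(3 5 8)(6 14 7)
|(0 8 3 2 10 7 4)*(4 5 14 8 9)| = 21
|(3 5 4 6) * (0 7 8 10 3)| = |(0 7 8 10 3 5 4 6)| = 8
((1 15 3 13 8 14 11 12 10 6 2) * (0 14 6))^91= (15)(0 14 11 12 10)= ((0 14 11 12 10)(1 15 3 13 8 6 2))^91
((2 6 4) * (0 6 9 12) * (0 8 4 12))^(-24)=(0 4 6 2 12 9 8)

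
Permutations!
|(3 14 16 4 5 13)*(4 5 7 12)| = 15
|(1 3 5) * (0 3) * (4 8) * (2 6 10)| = |(0 3 5 1)(2 6 10)(4 8)| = 12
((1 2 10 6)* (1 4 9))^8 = ((1 2 10 6 4 9))^8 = (1 10 4)(2 6 9)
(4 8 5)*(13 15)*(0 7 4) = (0 7 4 8 5)(13 15) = [7, 1, 2, 3, 8, 0, 6, 4, 5, 9, 10, 11, 12, 15, 14, 13]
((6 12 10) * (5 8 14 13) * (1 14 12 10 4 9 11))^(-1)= ((1 14 13 5 8 12 4 9 11)(6 10))^(-1)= (1 11 9 4 12 8 5 13 14)(6 10)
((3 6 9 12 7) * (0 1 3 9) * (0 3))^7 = (0 1)(3 6)(7 9 12) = ((0 1)(3 6)(7 9 12))^7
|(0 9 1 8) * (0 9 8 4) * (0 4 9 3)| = 6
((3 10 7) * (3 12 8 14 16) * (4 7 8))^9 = (3 16 14 8 10)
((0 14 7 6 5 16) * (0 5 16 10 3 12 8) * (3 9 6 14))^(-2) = (0 12)(3 8)(5 6 10 16 9)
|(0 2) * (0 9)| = 3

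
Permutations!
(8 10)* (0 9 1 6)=(0 9 1 6)(8 10)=[9, 6, 2, 3, 4, 5, 0, 7, 10, 1, 8]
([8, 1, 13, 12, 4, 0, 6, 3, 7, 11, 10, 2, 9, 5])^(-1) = (0 5 13 2 11 9 12 3 7 8)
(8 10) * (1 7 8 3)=(1 7 8 10 3)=[0, 7, 2, 1, 4, 5, 6, 8, 10, 9, 3]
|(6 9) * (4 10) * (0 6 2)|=|(0 6 9 2)(4 10)|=4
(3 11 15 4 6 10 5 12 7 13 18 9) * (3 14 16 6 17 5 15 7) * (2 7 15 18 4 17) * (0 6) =(0 6 10 18 9 14 16)(2 7 13 4)(3 11 15 17 5 12) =[6, 1, 7, 11, 2, 12, 10, 13, 8, 14, 18, 15, 3, 4, 16, 17, 0, 5, 9]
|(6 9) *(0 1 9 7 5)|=6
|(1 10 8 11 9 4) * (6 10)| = 7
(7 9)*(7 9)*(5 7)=[0, 1, 2, 3, 4, 7, 6, 5, 8, 9]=(9)(5 7)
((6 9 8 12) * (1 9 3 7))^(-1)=(1 7 3 6 12 8 9)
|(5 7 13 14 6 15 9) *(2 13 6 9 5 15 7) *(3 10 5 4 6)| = 11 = |(2 13 14 9 15 4 6 7 3 10 5)|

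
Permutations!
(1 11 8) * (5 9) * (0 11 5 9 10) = (0 11 8 1 5 10) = [11, 5, 2, 3, 4, 10, 6, 7, 1, 9, 0, 8]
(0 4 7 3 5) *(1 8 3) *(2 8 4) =(0 2 8 3 5)(1 4 7) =[2, 4, 8, 5, 7, 0, 6, 1, 3]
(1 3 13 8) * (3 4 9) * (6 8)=(1 4 9 3 13 6 8)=[0, 4, 2, 13, 9, 5, 8, 7, 1, 3, 10, 11, 12, 6]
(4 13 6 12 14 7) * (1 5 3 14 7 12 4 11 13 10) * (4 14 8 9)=(1 5 3 8 9 4 10)(6 14 12 7 11 13)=[0, 5, 2, 8, 10, 3, 14, 11, 9, 4, 1, 13, 7, 6, 12]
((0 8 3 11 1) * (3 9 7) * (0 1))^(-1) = (0 11 3 7 9 8)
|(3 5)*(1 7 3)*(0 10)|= 4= |(0 10)(1 7 3 5)|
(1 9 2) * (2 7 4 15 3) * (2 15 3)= (1 9 7 4 3 15 2)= [0, 9, 1, 15, 3, 5, 6, 4, 8, 7, 10, 11, 12, 13, 14, 2]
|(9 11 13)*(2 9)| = 4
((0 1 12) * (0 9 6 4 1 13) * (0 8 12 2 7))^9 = ((0 13 8 12 9 6 4 1 2 7))^9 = (0 7 2 1 4 6 9 12 8 13)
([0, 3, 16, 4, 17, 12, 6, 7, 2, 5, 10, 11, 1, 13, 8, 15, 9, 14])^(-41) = [0, 17, 5, 14, 8, 3, 6, 7, 9, 1, 10, 11, 4, 13, 16, 15, 12, 2]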